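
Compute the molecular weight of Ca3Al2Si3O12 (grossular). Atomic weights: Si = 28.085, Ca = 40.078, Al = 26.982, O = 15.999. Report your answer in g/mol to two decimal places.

M = 3·40.078 + 2·26.982 + 3·28.085 + 12·15.999

450.44 g/mol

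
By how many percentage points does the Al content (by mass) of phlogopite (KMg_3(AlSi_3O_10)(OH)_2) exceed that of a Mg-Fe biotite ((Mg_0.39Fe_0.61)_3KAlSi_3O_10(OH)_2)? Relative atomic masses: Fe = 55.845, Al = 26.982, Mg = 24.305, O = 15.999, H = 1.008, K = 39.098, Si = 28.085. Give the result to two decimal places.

0.79 percentage points

M(KMg_3(AlSi_3O_10)(OH)_2) = 417.254 g/mol, so wt% Al = 26.982/417.254 × 100 = 6.47%.
M((Mg_0.39Fe_0.61)_3KAlSi_3O_10(OH)_2) = 474.972 g/mol, so wt% Al = 26.982/474.972 × 100 = 5.68%.
6.47 − 5.68 = 0.79 pp.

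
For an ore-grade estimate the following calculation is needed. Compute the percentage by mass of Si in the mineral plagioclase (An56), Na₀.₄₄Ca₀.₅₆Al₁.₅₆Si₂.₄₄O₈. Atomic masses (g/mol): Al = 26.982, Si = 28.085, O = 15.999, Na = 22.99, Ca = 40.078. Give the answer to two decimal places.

25.27 weight percent

M(Na₀.₄₄Ca₀.₅₆Al₁.₅₆Si₂.₄₄O₈) = 271.171 g/mol.
Si contributes 2.44 × 28.085 = 68.527 g per mole.
68.527/271.171 = 0.2527 → 25.27%.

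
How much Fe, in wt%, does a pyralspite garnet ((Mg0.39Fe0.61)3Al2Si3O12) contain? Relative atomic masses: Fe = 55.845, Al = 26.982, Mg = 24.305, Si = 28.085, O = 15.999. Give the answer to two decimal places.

M((Mg0.39Fe0.61)3Al2Si3O12) = 460.840 g/mol.
Fe contributes 1.83 × 55.845 = 102.196 g per mole.
102.196/460.840 = 0.2218 → 22.18%.

22.18 wt%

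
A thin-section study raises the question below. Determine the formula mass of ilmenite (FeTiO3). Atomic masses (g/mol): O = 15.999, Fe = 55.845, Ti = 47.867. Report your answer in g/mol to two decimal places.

151.71 g/mol

Fe: 1 × 55.845 = 55.8450
Ti: 1 × 47.867 = 47.8670
O: 3 × 15.999 = 47.9970
Summing the contributions gives the formula mass.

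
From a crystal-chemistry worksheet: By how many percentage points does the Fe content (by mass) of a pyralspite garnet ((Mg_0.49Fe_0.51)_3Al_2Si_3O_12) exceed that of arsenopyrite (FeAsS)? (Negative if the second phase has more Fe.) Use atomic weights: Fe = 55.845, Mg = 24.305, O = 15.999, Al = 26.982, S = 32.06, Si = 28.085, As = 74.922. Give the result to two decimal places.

First mineral: 85.443 g Fe in 451.378 g formula = 18.93 wt% Fe.
Second mineral: 55.845 g Fe in 162.827 g formula = 34.30 wt% Fe.
18.93% − 34.30% gives a difference of -15.37 percentage points.

-15.37 percentage points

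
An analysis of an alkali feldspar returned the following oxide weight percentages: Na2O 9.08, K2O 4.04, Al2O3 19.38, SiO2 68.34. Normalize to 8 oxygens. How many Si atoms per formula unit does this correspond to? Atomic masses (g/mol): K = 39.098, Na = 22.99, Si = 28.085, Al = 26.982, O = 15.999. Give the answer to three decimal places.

Na2O: 9.08/61.979 = 0.14650 mol → 0.29300 mol Na, 0.14650 mol O.
K2O: 4.04/94.195 = 0.04289 mol → 0.08578 mol K, 0.04289 mol O.
Al2O3: 19.38/101.961 = 0.19007 mol → 0.38014 mol Al, 0.57021 mol O.
SiO2: 68.34/60.083 = 1.13743 mol → 1.13743 mol Si, 2.27486 mol O.
Total oxygen = 3.03446 mol. Normalization factor = 8/3.03446 = 2.63638.
Si per 8 O = 1.13743 × 2.63638 = 2.999.

2.999 Si apfu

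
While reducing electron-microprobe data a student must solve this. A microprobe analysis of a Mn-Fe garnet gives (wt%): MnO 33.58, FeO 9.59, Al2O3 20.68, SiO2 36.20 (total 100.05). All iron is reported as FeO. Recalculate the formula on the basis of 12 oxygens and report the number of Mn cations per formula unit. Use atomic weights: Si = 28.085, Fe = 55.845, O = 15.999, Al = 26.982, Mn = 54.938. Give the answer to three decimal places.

33.58 wt% MnO ÷ 70.937 g/mol = 0.47338 mol, giving 0.47338 Mn and 0.47338 O.
9.59 wt% FeO ÷ 71.844 g/mol = 0.13348 mol, giving 0.13348 Fe and 0.13348 O.
20.68 wt% Al2O3 ÷ 101.961 g/mol = 0.20282 mol, giving 0.40564 Al and 0.60846 O.
36.20 wt% SiO2 ÷ 60.083 g/mol = 0.60250 mol, giving 0.60250 Si and 1.20500 O.
Oxygen sums to 2.42032; scaling by 12/2.42032 = 4.95802 puts the formula on 12 O.
Mn: 0.47338 × 4.95802 = 2.347 atoms per formula unit.

2.347 Mn apfu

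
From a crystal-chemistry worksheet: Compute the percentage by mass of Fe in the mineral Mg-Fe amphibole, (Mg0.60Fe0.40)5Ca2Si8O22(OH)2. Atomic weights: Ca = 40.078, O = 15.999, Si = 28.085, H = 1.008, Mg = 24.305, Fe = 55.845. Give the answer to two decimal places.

12.76 mass %

Molar mass of (Mg0.60Fe0.40)5Ca2Si8O22(OH)2: 3*24.305 + 2*55.845 + 2*40.078 + 8*28.085 + 24*15.999 + 2*1.008 = 875.433 g/mol.
Mass of Fe per formula unit: 2 × 55.845 = 111.690 g.
Weight fraction Fe = 111.690 / 875.433 = 0.1276.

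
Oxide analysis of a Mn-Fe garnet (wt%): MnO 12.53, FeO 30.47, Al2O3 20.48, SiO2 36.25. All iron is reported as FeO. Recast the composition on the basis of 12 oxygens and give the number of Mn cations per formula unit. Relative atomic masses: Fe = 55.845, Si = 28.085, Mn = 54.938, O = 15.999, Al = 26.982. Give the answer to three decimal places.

0.880 Mn apfu

12.53 wt% MnO ÷ 70.937 g/mol = 0.17664 mol, giving 0.17664 Mn and 0.17664 O.
30.47 wt% FeO ÷ 71.844 g/mol = 0.42411 mol, giving 0.42411 Fe and 0.42411 O.
20.48 wt% Al2O3 ÷ 101.961 g/mol = 0.20086 mol, giving 0.40172 Al and 0.60258 O.
36.25 wt% SiO2 ÷ 60.083 g/mol = 0.60333 mol, giving 0.60333 Si and 1.20666 O.
Oxygen sums to 2.40999; scaling by 12/2.40999 = 4.97927 puts the formula on 12 O.
Mn: 0.17664 × 4.97927 = 0.880 atoms per formula unit.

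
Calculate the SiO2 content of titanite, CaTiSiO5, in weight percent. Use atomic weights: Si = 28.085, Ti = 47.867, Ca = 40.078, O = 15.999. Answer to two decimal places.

Formula mass = 196.025 g/mol.
1 Si → 1.0000 mol SiO2 per formula unit; M(SiO2) = 60.083, so SiO2 mass = 60.083 g.
60.083/196.025 × 100 = 30.65 wt%.

30.65 wt%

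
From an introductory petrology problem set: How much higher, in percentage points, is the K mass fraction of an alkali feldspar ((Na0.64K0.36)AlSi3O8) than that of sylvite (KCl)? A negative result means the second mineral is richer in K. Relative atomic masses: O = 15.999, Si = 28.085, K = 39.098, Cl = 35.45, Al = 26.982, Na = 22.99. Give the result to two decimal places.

-47.20 percentage points

M((Na0.64K0.36)AlSi3O8) = 268.018 g/mol, so wt% K = 14.075/268.018 × 100 = 5.25%.
M(KCl) = 74.548 g/mol, so wt% K = 39.098/74.548 × 100 = 52.45%.
5.25 − 52.45 = -47.20 pp.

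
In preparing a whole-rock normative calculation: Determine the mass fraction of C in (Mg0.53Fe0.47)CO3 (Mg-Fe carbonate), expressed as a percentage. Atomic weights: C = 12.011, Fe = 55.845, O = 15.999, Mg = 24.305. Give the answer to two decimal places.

12.12 weight percent

Molar mass of (Mg0.53Fe0.47)CO3: 0.53·24.305 + 0.47·55.845 + 1·12.011 + 3·15.999 = 99.137 g/mol.
Mass of C per formula unit: 1 × 12.011 = 12.011 g.
Weight fraction C = 12.011 / 99.137 = 0.1212.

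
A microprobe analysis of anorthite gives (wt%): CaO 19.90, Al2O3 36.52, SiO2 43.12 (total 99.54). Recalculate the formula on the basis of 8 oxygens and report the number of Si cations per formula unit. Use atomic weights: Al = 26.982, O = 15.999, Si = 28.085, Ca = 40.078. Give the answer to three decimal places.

CaO: 19.90/56.077 = 0.35487 mol → 0.35487 mol Ca, 0.35487 mol O.
Al2O3: 36.52/101.961 = 0.35818 mol → 0.71636 mol Al, 1.07454 mol O.
SiO2: 43.12/60.083 = 0.71767 mol → 0.71767 mol Si, 1.43534 mol O.
Total oxygen = 2.86475 mol. Normalization factor = 8/2.86475 = 2.79256.
Si per 8 O = 0.71767 × 2.79256 = 2.004.

2.004 Si apfu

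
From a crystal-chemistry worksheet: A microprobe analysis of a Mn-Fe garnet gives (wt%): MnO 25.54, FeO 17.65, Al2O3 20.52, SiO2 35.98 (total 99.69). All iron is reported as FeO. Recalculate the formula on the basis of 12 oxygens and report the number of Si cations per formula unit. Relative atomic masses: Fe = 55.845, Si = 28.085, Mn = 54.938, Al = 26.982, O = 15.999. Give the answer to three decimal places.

MnO (M=70.937): mol = 0.36004; Mn = 0.36004, O = 0.36004.
FeO (M=71.844): mol = 0.24567; Fe = 0.24567, O = 0.24567.
Al2O3 (M=101.961): mol = 0.20125; Al = 0.40250, O = 0.60375.
SiO2 (M=60.083): mol = 0.59884; Si = 0.59884, O = 1.19768.
ΣO = 2.40714; factor = 12/ΣO = 4.98517.
Si apfu = 0.59884 × 4.98517 = 2.985.

2.985 Si apfu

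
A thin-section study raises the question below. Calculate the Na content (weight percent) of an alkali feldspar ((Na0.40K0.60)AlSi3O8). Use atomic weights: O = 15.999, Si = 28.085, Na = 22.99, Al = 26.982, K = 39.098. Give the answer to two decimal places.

3.38 weight percent

Formula mass = 0.40*22.99 + 0.60*39.098 + 1*26.982 + 3*28.085 + 8*15.999 = 271.884 g/mol, of which 9.196 g is Na.
So Na makes up 9.196/271.884 = 0.0338 of the mass, i.e. 3.38%.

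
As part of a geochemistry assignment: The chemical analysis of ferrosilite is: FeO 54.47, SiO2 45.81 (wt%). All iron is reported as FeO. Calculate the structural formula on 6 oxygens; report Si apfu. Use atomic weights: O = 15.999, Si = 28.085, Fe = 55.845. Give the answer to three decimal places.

FeO: 54.47/71.844 = 0.75817 mol → 0.75817 mol Fe, 0.75817 mol O.
SiO2: 45.81/60.083 = 0.76245 mol → 0.76245 mol Si, 1.52490 mol O.
Total oxygen = 2.28307 mol. Normalization factor = 6/2.28307 = 2.62804.
Si per 6 O = 0.76245 × 2.62804 = 2.004.

2.004 Si apfu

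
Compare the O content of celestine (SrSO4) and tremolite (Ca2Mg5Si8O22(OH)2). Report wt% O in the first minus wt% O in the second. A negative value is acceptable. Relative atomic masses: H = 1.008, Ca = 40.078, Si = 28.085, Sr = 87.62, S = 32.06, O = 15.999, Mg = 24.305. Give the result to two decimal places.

-12.43 percentage points

First mineral: 63.996 g O in 183.676 g formula = 34.84 wt% O.
Second mineral: 383.976 g O in 812.353 g formula = 47.27 wt% O.
34.84% − 47.27% gives a difference of -12.43 percentage points.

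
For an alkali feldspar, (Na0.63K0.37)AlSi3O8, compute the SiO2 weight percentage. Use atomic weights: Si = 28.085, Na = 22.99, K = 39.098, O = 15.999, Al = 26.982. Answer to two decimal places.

67.21 wt%

Formula mass = 268.179 g/mol.
3 Si → 3.0000 mol SiO2 per formula unit; M(SiO2) = 60.083, so SiO2 mass = 180.249 g.
180.249/268.179 × 100 = 67.21 wt%.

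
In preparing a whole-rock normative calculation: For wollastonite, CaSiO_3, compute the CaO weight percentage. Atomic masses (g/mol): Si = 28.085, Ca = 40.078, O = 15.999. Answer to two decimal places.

M(CaSiO_3) = 116.160 g/mol; M(CaO) = 56.077 g/mol.
Moles CaO per formula unit = 1 Ca ÷ 1 = 1.0000.
CaO fraction = (1.0000 × 56.077) / 116.160 = 56.077/116.160 = 0.4828.

48.28 wt%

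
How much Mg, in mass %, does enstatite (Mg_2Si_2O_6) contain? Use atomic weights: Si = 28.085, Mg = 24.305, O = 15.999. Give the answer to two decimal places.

24.21 mass %

Molar mass of Mg_2Si_2O_6: 2·24.305 + 2·28.085 + 6·15.999 = 200.774 g/mol.
Mass of Mg per formula unit: 2 × 24.305 = 48.610 g.
Weight fraction Mg = 48.610 / 200.774 = 0.2421.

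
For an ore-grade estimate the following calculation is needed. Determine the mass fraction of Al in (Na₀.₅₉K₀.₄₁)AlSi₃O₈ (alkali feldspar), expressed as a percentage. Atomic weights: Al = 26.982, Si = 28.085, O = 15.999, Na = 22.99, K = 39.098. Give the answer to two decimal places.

M((Na₀.₅₉K₀.₄₁)AlSi₃O₈) = 268.823 g/mol.
Al contributes 1 × 26.982 = 26.982 g per mole.
26.982/268.823 = 0.1004 → 10.04%.

10.04 wt%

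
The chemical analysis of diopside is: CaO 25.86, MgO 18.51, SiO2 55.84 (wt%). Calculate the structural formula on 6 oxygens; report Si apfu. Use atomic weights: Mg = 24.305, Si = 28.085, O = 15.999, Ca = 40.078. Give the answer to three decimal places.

2.006 Si apfu

CaO (M=56.077): mol = 0.46115; Ca = 0.46115, O = 0.46115.
MgO (M=40.304): mol = 0.45926; Mg = 0.45926, O = 0.45926.
SiO2 (M=60.083): mol = 0.92938; Si = 0.92938, O = 1.85876.
ΣO = 2.77917; factor = 6/ΣO = 2.15892.
Si apfu = 0.92938 × 2.15892 = 2.006.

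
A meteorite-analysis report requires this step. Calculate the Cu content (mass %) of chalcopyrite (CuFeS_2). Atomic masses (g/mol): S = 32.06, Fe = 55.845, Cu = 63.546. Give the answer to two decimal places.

Formula mass = 1*63.546 + 1*55.845 + 2*32.06 = 183.511 g/mol, of which 63.546 g is Cu.
So Cu makes up 63.546/183.511 = 0.3463 of the mass, i.e. 34.63%.

34.63 mass %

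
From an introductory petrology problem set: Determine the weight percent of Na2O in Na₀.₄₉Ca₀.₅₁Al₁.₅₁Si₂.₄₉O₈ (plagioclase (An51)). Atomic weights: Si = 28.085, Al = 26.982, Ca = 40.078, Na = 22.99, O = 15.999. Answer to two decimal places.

5.62 wt%

Formula mass = 270.371 g/mol.
0.49 Na → 0.2450 mol Na2O per formula unit; M(Na2O) = 61.979, so Na2O mass = 15.185 g.
15.185/270.371 × 100 = 5.62 wt%.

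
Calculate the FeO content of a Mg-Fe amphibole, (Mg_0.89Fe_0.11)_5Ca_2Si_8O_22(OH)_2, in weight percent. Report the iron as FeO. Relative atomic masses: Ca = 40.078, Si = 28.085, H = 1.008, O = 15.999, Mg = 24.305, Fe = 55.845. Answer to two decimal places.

4.76 wt%

M((Mg_0.89Fe_0.11)_5Ca_2Si_8O_22(OH)_2) = 829.700 g/mol; M(FeO) = 71.844 g/mol.
Moles FeO per formula unit = 0.55 Fe ÷ 1 = 0.5500.
FeO fraction = (0.5500 × 71.844) / 829.700 = 39.514/829.700 = 0.0476.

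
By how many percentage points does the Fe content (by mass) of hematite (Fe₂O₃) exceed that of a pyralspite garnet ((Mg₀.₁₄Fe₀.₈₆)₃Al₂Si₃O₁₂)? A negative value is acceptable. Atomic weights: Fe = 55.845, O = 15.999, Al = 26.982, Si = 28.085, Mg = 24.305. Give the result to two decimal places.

M(Fe₂O₃) = 159.687 g/mol, so wt% Fe = 111.690/159.687 × 100 = 69.94%.
M((Mg₀.₁₄Fe₀.₈₆)₃Al₂Si₃O₁₂) = 484.495 g/mol, so wt% Fe = 144.080/484.495 × 100 = 29.74%.
69.94 − 29.74 = 40.20 pp.

40.20 percentage points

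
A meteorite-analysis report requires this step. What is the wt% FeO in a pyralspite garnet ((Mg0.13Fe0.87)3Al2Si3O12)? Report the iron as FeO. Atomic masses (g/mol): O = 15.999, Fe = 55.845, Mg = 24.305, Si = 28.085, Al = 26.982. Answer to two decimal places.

38.63 wt%

Molar mass of (Mg0.13Fe0.87)3Al2Si3O12 = 0.39*24.305 + 2.61*55.845 + 2*26.982 + 3*28.085 + 12*15.999 = 485.441 g/mol.
Each formula unit contains 2.61 Fe, equivalent to 2.61/1 = 2.6100 mol FeO.
M(FeO) = 1×55.845 + 1×15.999 = 71.844 g/mol.
Mass of FeO per formula unit = 2.6100 × 71.844 = 187.513 g.
FeO wt% = 187.513 / 485.441 × 100 = 38.63%.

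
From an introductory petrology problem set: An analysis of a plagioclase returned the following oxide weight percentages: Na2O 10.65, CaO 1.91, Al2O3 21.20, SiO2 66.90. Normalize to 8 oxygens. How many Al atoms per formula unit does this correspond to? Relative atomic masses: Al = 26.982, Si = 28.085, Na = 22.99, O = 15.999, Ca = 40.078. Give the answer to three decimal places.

1.088 Al apfu

Na2O: 10.65/61.979 = 0.17183 mol → 0.34366 mol Na, 0.17183 mol O.
CaO: 1.91/56.077 = 0.03406 mol → 0.03406 mol Ca, 0.03406 mol O.
Al2O3: 21.20/101.961 = 0.20792 mol → 0.41584 mol Al, 0.62376 mol O.
SiO2: 66.90/60.083 = 1.11346 mol → 1.11346 mol Si, 2.22692 mol O.
Total oxygen = 3.05657 mol. Normalization factor = 8/3.05657 = 2.61731.
Al per 8 O = 0.41584 × 2.61731 = 1.088.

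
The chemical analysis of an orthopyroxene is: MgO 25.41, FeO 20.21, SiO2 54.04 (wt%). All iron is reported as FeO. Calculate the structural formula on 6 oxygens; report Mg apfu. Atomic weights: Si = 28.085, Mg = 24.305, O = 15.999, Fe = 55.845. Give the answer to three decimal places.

MgO (M=40.304): mol = 0.63046; Mg = 0.63046, O = 0.63046.
FeO (M=71.844): mol = 0.28130; Fe = 0.28130, O = 0.28130.
SiO2 (M=60.083): mol = 0.89942; Si = 0.89942, O = 1.79884.
ΣO = 2.71060; factor = 6/ΣO = 2.21353.
Mg apfu = 0.63046 × 2.21353 = 1.396.

1.396 Mg apfu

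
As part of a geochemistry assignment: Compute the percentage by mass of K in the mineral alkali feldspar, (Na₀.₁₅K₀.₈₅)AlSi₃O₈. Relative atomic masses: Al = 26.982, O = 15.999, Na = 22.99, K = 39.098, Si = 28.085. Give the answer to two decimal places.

Formula mass = 0.15*22.99 + 0.85*39.098 + 1*26.982 + 3*28.085 + 8*15.999 = 275.911 g/mol, of which 33.233 g is K.
So K makes up 33.233/275.911 = 0.1204 of the mass, i.e. 12.04%.

12.04 mass %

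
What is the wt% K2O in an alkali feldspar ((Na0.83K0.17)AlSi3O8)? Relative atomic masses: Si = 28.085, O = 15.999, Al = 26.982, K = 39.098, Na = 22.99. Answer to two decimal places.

3.02 wt%

Molar mass of (Na0.83K0.17)AlSi3O8 = 0.83*22.99 + 0.17*39.098 + 1*26.982 + 3*28.085 + 8*15.999 = 264.957 g/mol.
Each formula unit contains 0.17 K, equivalent to 0.17/2 = 0.0850 mol K2O.
M(K2O) = 2×39.098 + 1×15.999 = 94.195 g/mol.
Mass of K2O per formula unit = 0.0850 × 94.195 = 8.007 g.
K2O wt% = 8.007 / 264.957 × 100 = 3.02%.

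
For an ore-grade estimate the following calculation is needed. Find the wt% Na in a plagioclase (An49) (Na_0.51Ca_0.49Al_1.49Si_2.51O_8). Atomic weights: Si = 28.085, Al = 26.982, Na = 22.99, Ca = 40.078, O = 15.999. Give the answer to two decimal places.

Formula mass = 0.51×22.99 + 0.49×40.078 + 1.49×26.982 + 2.51×28.085 + 8×15.999 = 270.052 g/mol, of which 11.725 g is Na.
So Na makes up 11.725/270.052 = 0.0434 of the mass, i.e. 4.34%.

4.34 weight percent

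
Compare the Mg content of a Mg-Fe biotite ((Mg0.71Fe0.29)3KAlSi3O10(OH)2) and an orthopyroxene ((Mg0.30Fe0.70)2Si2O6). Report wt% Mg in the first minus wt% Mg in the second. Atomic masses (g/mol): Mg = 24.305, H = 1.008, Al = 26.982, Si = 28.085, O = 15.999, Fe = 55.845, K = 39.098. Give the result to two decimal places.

5.69 percentage points

First mineral: 51.770 g Mg in 444.694 g formula = 11.64 wt% Mg.
Second mineral: 14.583 g Mg in 244.930 g formula = 5.95 wt% Mg.
11.64% − 5.95% gives a difference of 5.69 percentage points.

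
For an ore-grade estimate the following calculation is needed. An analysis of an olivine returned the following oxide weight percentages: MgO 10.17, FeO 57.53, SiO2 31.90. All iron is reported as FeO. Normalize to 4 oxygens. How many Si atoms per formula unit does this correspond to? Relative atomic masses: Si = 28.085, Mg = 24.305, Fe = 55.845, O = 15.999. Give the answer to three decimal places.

1.004 Si apfu

MgO: 10.17/40.304 = 0.25233 mol → 0.25233 mol Mg, 0.25233 mol O.
FeO: 57.53/71.844 = 0.80076 mol → 0.80076 mol Fe, 0.80076 mol O.
SiO2: 31.90/60.083 = 0.53093 mol → 0.53093 mol Si, 1.06186 mol O.
Total oxygen = 2.11495 mol. Normalization factor = 4/2.11495 = 1.89130.
Si per 4 O = 0.53093 × 1.89130 = 1.004.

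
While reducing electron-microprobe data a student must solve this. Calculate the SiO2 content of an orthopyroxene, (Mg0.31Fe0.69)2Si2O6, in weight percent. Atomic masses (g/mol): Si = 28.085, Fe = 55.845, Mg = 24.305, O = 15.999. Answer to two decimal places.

Molar mass of (Mg0.31Fe0.69)2Si2O6 = 0.62*24.305 + 1.38*55.845 + 2*28.085 + 6*15.999 = 244.299 g/mol.
Each formula unit contains 2 Si, equivalent to 2/1 = 2.0000 mol SiO2.
M(SiO2) = 1×28.085 + 2×15.999 = 60.083 g/mol.
Mass of SiO2 per formula unit = 2.0000 × 60.083 = 120.166 g.
SiO2 wt% = 120.166 / 244.299 × 100 = 49.19%.

49.19 wt%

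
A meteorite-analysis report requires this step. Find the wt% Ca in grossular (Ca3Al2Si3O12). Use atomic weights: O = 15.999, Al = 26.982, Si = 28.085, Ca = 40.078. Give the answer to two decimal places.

Molar mass of Ca3Al2Si3O12: 3·40.078 + 2·26.982 + 3·28.085 + 12·15.999 = 450.441 g/mol.
Mass of Ca per formula unit: 3 × 40.078 = 120.234 g.
Weight fraction Ca = 120.234 / 450.441 = 0.2669.

26.69 wt%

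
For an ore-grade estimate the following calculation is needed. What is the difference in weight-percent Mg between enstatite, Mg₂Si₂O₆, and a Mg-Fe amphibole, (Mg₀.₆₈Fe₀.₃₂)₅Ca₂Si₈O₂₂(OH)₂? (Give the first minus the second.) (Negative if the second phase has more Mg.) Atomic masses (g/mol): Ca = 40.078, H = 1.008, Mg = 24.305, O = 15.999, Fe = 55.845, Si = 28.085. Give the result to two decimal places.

First mineral: 48.610 g Mg in 200.774 g formula = 24.21 wt% Mg.
Second mineral: 82.637 g Mg in 862.817 g formula = 9.58 wt% Mg.
24.21% − 9.58% gives a difference of 14.63 percentage points.

14.63 percentage points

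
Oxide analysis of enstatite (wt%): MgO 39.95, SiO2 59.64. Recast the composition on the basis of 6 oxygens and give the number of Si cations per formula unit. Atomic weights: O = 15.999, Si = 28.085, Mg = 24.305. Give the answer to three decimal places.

2.001 Si apfu

MgO: 39.95/40.304 = 0.99122 mol → 0.99122 mol Mg, 0.99122 mol O.
SiO2: 59.64/60.083 = 0.99263 mol → 0.99263 mol Si, 1.98526 mol O.
Total oxygen = 2.97648 mol. Normalization factor = 6/2.97648 = 2.01580.
Si per 6 O = 0.99263 × 2.01580 = 2.001.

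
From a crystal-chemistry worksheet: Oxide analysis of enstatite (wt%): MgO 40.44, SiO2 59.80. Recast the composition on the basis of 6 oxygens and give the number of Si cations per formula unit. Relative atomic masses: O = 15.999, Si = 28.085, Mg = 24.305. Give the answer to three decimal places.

1.995 Si apfu

MgO (M=40.304): mol = 1.00337; Mg = 1.00337, O = 1.00337.
SiO2 (M=60.083): mol = 0.99529; Si = 0.99529, O = 1.99058.
ΣO = 2.99395; factor = 6/ΣO = 2.00404.
Si apfu = 0.99529 × 2.00404 = 1.995.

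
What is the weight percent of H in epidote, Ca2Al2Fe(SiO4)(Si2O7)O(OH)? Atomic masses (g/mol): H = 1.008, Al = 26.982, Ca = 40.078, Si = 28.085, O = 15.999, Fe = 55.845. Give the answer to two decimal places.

Molar mass of Ca2Al2Fe(SiO4)(Si2O7)O(OH): 2*40.078 + 2*26.982 + 1*55.845 + 3*28.085 + 13*15.999 + 1*1.008 = 483.215 g/mol.
Mass of H per formula unit: 1 × 1.008 = 1.008 g.
Weight fraction H = 1.008 / 483.215 = 0.0021.

0.21 wt%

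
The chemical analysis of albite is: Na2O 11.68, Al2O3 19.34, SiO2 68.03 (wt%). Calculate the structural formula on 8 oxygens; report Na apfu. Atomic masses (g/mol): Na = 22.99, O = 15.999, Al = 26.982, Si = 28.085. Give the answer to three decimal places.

0.998 Na apfu

Na2O: 11.68/61.979 = 0.18845 mol → 0.37690 mol Na, 0.18845 mol O.
Al2O3: 19.34/101.961 = 0.18968 mol → 0.37936 mol Al, 0.56904 mol O.
SiO2: 68.03/60.083 = 1.13227 mol → 1.13227 mol Si, 2.26454 mol O.
Total oxygen = 3.02203 mol. Normalization factor = 8/3.02203 = 2.64723.
Na per 8 O = 0.37690 × 2.64723 = 0.998.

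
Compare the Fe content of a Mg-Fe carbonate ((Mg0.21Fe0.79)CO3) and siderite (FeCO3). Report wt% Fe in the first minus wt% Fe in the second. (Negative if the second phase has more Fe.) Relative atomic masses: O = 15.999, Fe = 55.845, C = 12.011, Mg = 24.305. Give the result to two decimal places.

-7.81 percentage points

Fe in (Mg0.21Fe0.79)CO3: molar mass 109.230 g/mol; 0.79×55.845 = 44.118 g → 40.39 wt%.
Fe in FeCO3: molar mass 115.853 g/mol; 1×55.845 = 55.845 g → 48.20 wt%.
Difference = 40.39 − 48.20 = -7.81 percentage points.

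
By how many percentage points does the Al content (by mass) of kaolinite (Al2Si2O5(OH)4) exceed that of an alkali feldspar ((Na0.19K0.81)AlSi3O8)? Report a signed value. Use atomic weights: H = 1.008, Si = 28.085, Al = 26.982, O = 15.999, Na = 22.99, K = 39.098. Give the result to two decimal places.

11.10 percentage points

First mineral: 53.964 g Al in 258.157 g formula = 20.90 wt% Al.
Second mineral: 26.982 g Al in 275.266 g formula = 9.80 wt% Al.
20.90% − 9.80% gives a difference of 11.10 percentage points.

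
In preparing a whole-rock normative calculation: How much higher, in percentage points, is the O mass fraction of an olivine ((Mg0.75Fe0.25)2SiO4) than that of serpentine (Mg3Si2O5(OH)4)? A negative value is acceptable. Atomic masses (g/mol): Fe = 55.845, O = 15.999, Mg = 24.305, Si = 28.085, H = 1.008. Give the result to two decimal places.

-11.06 percentage points

O in (Mg0.75Fe0.25)2SiO4: molar mass 156.461 g/mol; 4×15.999 = 63.996 g → 40.90 wt%.
O in Mg3Si2O5(OH)4: molar mass 277.108 g/mol; 9×15.999 = 143.991 g → 51.96 wt%.
Difference = 40.90 − 51.96 = -11.06 percentage points.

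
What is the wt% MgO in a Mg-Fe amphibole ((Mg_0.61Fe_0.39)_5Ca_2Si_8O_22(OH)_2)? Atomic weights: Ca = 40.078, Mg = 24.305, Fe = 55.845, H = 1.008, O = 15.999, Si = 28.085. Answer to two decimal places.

14.07 wt%

Formula mass = 873.856 g/mol.
3.05 Mg → 3.0500 mol MgO per formula unit; M(MgO) = 40.304, so MgO mass = 122.927 g.
122.927/873.856 × 100 = 14.07 wt%.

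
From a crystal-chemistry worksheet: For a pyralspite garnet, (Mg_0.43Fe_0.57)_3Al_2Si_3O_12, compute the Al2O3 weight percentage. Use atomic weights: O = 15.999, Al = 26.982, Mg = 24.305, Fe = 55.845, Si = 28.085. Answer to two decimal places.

Formula mass = 457.055 g/mol.
2 Al → 1.0000 mol Al2O3 per formula unit; M(Al2O3) = 101.961, so Al2O3 mass = 101.961 g.
101.961/457.055 × 100 = 22.31 wt%.

22.31 wt%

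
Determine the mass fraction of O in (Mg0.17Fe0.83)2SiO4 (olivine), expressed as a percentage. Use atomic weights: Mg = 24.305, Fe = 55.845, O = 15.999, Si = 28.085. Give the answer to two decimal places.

Molar mass of (Mg0.17Fe0.83)2SiO4: 0.34×24.305 + 1.66×55.845 + 1×28.085 + 4×15.999 = 193.047 g/mol.
Mass of O per formula unit: 4 × 15.999 = 63.996 g.
Weight fraction O = 63.996 / 193.047 = 0.3315.

33.15 weight percent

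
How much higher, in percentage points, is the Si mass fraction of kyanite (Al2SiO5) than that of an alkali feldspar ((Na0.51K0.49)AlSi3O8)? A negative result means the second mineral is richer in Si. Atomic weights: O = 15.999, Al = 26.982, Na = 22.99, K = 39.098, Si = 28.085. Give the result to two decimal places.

-13.86 percentage points

Si in Al2SiO5: molar mass 162.044 g/mol; 1×28.085 = 28.085 g → 17.33 wt%.
Si in (Na0.51K0.49)AlSi3O8: molar mass 270.112 g/mol; 3×28.085 = 84.255 g → 31.19 wt%.
Difference = 17.33 − 31.19 = -13.86 percentage points.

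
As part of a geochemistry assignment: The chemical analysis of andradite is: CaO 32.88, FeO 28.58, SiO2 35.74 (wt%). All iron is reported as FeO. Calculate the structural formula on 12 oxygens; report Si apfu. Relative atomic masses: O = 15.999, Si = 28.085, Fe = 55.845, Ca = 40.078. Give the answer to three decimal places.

32.88 wt% CaO ÷ 56.077 g/mol = 0.58634 mol, giving 0.58634 Ca and 0.58634 O.
28.58 wt% FeO ÷ 71.844 g/mol = 0.39781 mol, giving 0.39781 Fe and 0.39781 O.
35.74 wt% SiO2 ÷ 60.083 g/mol = 0.59484 mol, giving 0.59484 Si and 1.18968 O.
Oxygen sums to 2.17383; scaling by 12/2.17383 = 5.52021 puts the formula on 12 O.
Si: 0.59484 × 5.52021 = 3.284 atoms per formula unit.

3.284 Si apfu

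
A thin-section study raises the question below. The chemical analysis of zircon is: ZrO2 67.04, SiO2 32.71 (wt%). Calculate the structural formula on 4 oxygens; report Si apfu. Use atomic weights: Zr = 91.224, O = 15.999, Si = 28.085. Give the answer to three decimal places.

ZrO2 (M=123.222): mol = 0.54406; Zr = 0.54406, O = 1.08812.
SiO2 (M=60.083): mol = 0.54441; Si = 0.54441, O = 1.08882.
ΣO = 2.17694; factor = 4/ΣO = 1.83744.
Si apfu = 0.54441 × 1.83744 = 1.000.

1.000 Si apfu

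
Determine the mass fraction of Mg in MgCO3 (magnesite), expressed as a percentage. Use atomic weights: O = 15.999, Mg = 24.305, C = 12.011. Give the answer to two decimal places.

28.83 wt%

Molar mass of MgCO3: 1×24.305 + 1×12.011 + 3×15.999 = 84.313 g/mol.
Mass of Mg per formula unit: 1 × 24.305 = 24.305 g.
Weight fraction Mg = 24.305 / 84.313 = 0.2883.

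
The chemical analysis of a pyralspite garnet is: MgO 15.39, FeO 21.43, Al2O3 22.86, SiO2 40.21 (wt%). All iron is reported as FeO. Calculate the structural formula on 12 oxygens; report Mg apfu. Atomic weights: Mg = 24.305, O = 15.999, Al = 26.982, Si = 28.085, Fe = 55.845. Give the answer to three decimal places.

MgO: 15.39/40.304 = 0.38185 mol → 0.38185 mol Mg, 0.38185 mol O.
FeO: 21.43/71.844 = 0.29829 mol → 0.29829 mol Fe, 0.29829 mol O.
Al2O3: 22.86/101.961 = 0.22420 mol → 0.44840 mol Al, 0.67260 mol O.
SiO2: 40.21/60.083 = 0.66924 mol → 0.66924 mol Si, 1.33848 mol O.
Total oxygen = 2.69122 mol. Normalization factor = 12/2.69122 = 4.45894.
Mg per 12 O = 0.38185 × 4.45894 = 1.703.

1.703 Mg apfu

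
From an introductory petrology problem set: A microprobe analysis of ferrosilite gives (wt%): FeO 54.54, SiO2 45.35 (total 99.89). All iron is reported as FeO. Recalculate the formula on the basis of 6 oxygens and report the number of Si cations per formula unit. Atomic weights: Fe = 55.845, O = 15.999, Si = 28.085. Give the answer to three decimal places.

FeO: 54.54/71.844 = 0.75914 mol → 0.75914 mol Fe, 0.75914 mol O.
SiO2: 45.35/60.083 = 0.75479 mol → 0.75479 mol Si, 1.50958 mol O.
Total oxygen = 2.26872 mol. Normalization factor = 6/2.26872 = 2.64466.
Si per 6 O = 0.75479 × 2.64466 = 1.996.

1.996 Si apfu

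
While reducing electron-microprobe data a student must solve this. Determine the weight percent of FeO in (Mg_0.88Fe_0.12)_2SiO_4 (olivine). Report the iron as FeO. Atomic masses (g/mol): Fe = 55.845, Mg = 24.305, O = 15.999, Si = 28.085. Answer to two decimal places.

Formula mass = 148.261 g/mol.
0.24 Fe → 0.2400 mol FeO per formula unit; M(FeO) = 71.844, so FeO mass = 17.243 g.
17.243/148.261 × 100 = 11.63 wt%.

11.63 wt%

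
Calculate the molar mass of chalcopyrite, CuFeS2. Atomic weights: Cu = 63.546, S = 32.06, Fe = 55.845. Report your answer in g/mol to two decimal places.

M = 1(63.546) + 1(55.845) + 2(32.06)

183.51 g/mol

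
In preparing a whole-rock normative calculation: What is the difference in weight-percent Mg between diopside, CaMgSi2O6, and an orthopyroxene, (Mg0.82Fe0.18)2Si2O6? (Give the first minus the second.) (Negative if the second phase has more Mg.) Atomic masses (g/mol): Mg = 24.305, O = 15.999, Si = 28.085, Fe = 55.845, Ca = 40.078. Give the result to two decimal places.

-7.57 percentage points

Mg in CaMgSi2O6: molar mass 216.547 g/mol; 1×24.305 = 24.305 g → 11.22 wt%.
Mg in (Mg0.82Fe0.18)2Si2O6: molar mass 212.128 g/mol; 1.64×24.305 = 39.860 g → 18.79 wt%.
Difference = 11.22 − 18.79 = -7.57 percentage points.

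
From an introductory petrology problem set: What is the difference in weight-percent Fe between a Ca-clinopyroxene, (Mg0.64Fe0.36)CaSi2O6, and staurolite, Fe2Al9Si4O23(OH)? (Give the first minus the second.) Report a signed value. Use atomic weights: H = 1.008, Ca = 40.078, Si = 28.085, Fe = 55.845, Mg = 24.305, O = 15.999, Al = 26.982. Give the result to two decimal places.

-4.29 percentage points

Fe in (Mg0.64Fe0.36)CaSi2O6: molar mass 227.901 g/mol; 0.36×55.845 = 20.104 g → 8.82 wt%.
Fe in Fe2Al9Si4O23(OH): molar mass 851.852 g/mol; 2×55.845 = 111.690 g → 13.11 wt%.
Difference = 8.82 − 13.11 = -4.29 percentage points.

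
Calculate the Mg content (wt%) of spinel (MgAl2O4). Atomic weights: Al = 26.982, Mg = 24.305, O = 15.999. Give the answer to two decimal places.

Molar mass of MgAl2O4: 1*24.305 + 2*26.982 + 4*15.999 = 142.265 g/mol.
Mass of Mg per formula unit: 1 × 24.305 = 24.305 g.
Weight fraction Mg = 24.305 / 142.265 = 0.1708.

17.08 wt%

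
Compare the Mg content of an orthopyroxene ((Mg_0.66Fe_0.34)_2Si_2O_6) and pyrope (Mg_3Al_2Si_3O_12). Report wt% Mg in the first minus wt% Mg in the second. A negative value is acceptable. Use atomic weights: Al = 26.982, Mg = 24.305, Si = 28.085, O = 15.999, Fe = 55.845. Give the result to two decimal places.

-3.65 percentage points

M((Mg_0.66Fe_0.34)_2Si_2O_6) = 222.221 g/mol, so wt% Mg = 32.083/222.221 × 100 = 14.44%.
M(Mg_3Al_2Si_3O_12) = 403.122 g/mol, so wt% Mg = 72.915/403.122 × 100 = 18.09%.
14.44 − 18.09 = -3.65 pp.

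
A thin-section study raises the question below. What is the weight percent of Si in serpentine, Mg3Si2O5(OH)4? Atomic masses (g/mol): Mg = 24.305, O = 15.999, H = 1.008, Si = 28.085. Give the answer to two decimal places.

Molar mass of Mg3Si2O5(OH)4: 3·24.305 + 2·28.085 + 9·15.999 + 4·1.008 = 277.108 g/mol.
Mass of Si per formula unit: 2 × 28.085 = 56.170 g.
Weight fraction Si = 56.170 / 277.108 = 0.2027.

20.27 weight percent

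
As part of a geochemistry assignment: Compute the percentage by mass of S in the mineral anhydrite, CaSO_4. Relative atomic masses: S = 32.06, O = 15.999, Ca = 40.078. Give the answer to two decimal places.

M(CaSO_4) = 136.134 g/mol.
S contributes 1 × 32.06 = 32.060 g per mole.
32.060/136.134 = 0.2355 → 23.55%.

23.55 wt%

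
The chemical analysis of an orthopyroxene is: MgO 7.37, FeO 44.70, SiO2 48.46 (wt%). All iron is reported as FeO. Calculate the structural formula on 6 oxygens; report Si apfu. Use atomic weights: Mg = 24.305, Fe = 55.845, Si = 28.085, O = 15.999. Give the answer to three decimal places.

2.001 Si apfu

MgO: 7.37/40.304 = 0.18286 mol → 0.18286 mol Mg, 0.18286 mol O.
FeO: 44.70/71.844 = 0.62218 mol → 0.62218 mol Fe, 0.62218 mol O.
SiO2: 48.46/60.083 = 0.80655 mol → 0.80655 mol Si, 1.61310 mol O.
Total oxygen = 2.41814 mol. Normalization factor = 6/2.41814 = 2.48125.
Si per 6 O = 0.80655 × 2.48125 = 2.001.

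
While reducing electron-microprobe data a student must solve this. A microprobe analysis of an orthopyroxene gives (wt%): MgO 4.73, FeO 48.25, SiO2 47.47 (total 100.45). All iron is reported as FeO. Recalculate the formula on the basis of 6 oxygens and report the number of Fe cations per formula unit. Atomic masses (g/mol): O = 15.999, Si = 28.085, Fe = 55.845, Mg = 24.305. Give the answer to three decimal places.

MgO (M=40.304): mol = 0.11736; Mg = 0.11736, O = 0.11736.
FeO (M=71.844): mol = 0.67159; Fe = 0.67159, O = 0.67159.
SiO2 (M=60.083): mol = 0.79007; Si = 0.79007, O = 1.58014.
ΣO = 2.36909; factor = 6/ΣO = 2.53262.
Fe apfu = 0.67159 × 2.53262 = 1.701.

1.701 Fe apfu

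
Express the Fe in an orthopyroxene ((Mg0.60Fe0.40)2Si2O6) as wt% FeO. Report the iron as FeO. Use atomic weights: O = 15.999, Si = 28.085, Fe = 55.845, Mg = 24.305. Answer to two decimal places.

M((Mg0.60Fe0.40)2Si2O6) = 226.006 g/mol; M(FeO) = 71.844 g/mol.
Moles FeO per formula unit = 0.80 Fe ÷ 1 = 0.8000.
FeO fraction = (0.8000 × 71.844) / 226.006 = 57.475/226.006 = 0.2543.

25.43 wt%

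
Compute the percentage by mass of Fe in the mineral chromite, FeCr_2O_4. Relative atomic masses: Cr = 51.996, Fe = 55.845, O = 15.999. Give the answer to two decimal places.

24.95 weight percent

M(FeCr_2O_4) = 223.833 g/mol.
Fe contributes 1 × 55.845 = 55.845 g per mole.
55.845/223.833 = 0.2495 → 24.95%.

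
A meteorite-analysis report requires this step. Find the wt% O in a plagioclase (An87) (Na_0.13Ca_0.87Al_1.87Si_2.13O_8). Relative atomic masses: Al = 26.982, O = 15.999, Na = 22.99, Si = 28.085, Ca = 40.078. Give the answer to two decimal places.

46.35 weight percent

M(Na_0.13Ca_0.87Al_1.87Si_2.13O_8) = 276.126 g/mol.
O contributes 8 × 15.999 = 127.992 g per mole.
127.992/276.126 = 0.4635 → 46.35%.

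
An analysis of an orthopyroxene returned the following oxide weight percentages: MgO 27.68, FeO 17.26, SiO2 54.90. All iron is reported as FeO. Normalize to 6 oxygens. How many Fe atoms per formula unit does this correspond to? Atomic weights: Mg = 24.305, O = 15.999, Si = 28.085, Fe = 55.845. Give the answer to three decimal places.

0.523 Fe apfu

27.68 wt% MgO ÷ 40.304 g/mol = 0.68678 mol, giving 0.68678 Mg and 0.68678 O.
17.26 wt% FeO ÷ 71.844 g/mol = 0.24024 mol, giving 0.24024 Fe and 0.24024 O.
54.90 wt% SiO2 ÷ 60.083 g/mol = 0.91374 mol, giving 0.91374 Si and 1.82748 O.
Oxygen sums to 2.75450; scaling by 6/2.75450 = 2.17825 puts the formula on 6 O.
Fe: 0.24024 × 2.17825 = 0.523 atoms per formula unit.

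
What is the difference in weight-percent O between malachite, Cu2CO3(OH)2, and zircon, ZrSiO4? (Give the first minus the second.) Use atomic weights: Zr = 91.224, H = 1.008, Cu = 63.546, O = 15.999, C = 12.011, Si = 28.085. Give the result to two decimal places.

1.27 percentage points

M(Cu2CO3(OH)2) = 221.114 g/mol, so wt% O = 79.995/221.114 × 100 = 36.18%.
M(ZrSiO4) = 183.305 g/mol, so wt% O = 63.996/183.305 × 100 = 34.91%.
36.18 − 34.91 = 1.27 pp.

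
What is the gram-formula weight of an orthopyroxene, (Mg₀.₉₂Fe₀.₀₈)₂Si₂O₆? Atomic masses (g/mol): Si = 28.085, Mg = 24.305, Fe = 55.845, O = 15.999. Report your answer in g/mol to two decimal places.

205.82 g/mol

Mg: 1.84 × 24.305 = 44.7212
Fe: 0.16 × 55.845 = 8.9352
Si: 2 × 28.085 = 56.1700
O: 6 × 15.999 = 95.9940
Summing the contributions gives the formula mass.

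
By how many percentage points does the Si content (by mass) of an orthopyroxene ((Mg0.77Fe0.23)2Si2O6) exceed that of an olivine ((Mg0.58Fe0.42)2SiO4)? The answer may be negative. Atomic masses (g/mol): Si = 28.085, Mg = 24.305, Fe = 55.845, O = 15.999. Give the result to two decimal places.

9.29 percentage points

M((Mg0.77Fe0.23)2Si2O6) = 215.282 g/mol, so wt% Si = 56.170/215.282 × 100 = 26.09%.
M((Mg0.58Fe0.42)2SiO4) = 167.185 g/mol, so wt% Si = 28.085/167.185 × 100 = 16.80%.
26.09 − 16.80 = 9.29 pp.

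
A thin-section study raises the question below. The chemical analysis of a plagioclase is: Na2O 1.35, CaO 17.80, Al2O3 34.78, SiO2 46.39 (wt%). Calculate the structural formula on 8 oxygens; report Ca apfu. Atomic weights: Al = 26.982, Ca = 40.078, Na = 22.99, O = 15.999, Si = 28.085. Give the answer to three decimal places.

1.35 wt% Na2O ÷ 61.979 g/mol = 0.02178 mol, giving 0.04356 Na and 0.02178 O.
17.80 wt% CaO ÷ 56.077 g/mol = 0.31742 mol, giving 0.31742 Ca and 0.31742 O.
34.78 wt% Al2O3 ÷ 101.961 g/mol = 0.34111 mol, giving 0.68222 Al and 1.02333 O.
46.39 wt% SiO2 ÷ 60.083 g/mol = 0.77210 mol, giving 0.77210 Si and 1.54420 O.
Oxygen sums to 2.90673; scaling by 8/2.90673 = 2.75223 puts the formula on 8 O.
Ca: 0.31742 × 2.75223 = 0.874 atoms per formula unit.

0.874 Ca apfu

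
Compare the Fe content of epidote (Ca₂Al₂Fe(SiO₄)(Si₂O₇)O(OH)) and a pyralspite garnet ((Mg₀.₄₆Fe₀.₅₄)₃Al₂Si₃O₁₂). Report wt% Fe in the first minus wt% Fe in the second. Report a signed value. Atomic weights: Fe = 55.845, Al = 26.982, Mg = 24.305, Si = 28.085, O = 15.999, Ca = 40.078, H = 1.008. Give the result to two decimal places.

-8.36 percentage points

Fe in Ca₂Al₂Fe(SiO₄)(Si₂O₇)O(OH): molar mass 483.215 g/mol; 1×55.845 = 55.845 g → 11.56 wt%.
Fe in (Mg₀.₄₆Fe₀.₅₄)₃Al₂Si₃O₁₂: molar mass 454.217 g/mol; 1.62×55.845 = 90.469 g → 19.92 wt%.
Difference = 11.56 − 19.92 = -8.36 percentage points.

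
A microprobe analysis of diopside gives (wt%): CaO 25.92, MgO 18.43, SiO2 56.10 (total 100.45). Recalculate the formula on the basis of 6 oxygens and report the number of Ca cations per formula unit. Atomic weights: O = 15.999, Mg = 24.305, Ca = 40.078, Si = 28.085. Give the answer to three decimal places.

CaO: 25.92/56.077 = 0.46222 mol → 0.46222 mol Ca, 0.46222 mol O.
MgO: 18.43/40.304 = 0.45727 mol → 0.45727 mol Mg, 0.45727 mol O.
SiO2: 56.10/60.083 = 0.93371 mol → 0.93371 mol Si, 1.86742 mol O.
Total oxygen = 2.78691 mol. Normalization factor = 6/2.78691 = 2.15292.
Ca per 6 O = 0.46222 × 2.15292 = 0.995.

0.995 Ca apfu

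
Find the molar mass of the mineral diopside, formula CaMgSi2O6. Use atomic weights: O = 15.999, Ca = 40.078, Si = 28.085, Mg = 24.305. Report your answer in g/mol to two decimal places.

216.55 g/mol

M = 1·40.078 + 1·24.305 + 2·28.085 + 6·15.999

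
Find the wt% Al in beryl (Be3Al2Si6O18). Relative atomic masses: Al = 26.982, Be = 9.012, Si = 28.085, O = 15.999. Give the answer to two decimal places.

M(Be3Al2Si6O18) = 537.492 g/mol.
Al contributes 2 × 26.982 = 53.964 g per mole.
53.964/537.492 = 0.1004 → 10.04%.

10.04 mass %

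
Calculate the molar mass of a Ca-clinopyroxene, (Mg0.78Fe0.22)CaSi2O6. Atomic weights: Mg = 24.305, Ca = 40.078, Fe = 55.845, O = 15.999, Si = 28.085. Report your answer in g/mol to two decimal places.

Mg: 0.78 × 24.305 = 18.9579
Fe: 0.22 × 55.845 = 12.2859
Ca: 1 × 40.078 = 40.0780
Si: 2 × 28.085 = 56.1700
O: 6 × 15.999 = 95.9940
Summing the contributions gives the formula mass.

223.49 g/mol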